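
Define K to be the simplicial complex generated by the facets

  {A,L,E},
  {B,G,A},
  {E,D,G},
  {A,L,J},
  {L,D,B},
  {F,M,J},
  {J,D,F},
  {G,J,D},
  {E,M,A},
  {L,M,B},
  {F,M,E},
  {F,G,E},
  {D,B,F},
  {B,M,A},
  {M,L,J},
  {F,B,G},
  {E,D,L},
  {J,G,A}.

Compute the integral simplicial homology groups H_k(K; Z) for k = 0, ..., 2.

Take the total order A < B < D < E < F < G < J < L < M on the vertex set. Then K (dimension 2) consists of the simplices:

  0-simplices (9): A, B, D, E, F, G, J, L, M
  1-simplices (27): AB, AE, AG, AJ, AL, AM, BD, BF, BG, BL, BM, DE, DF, DG, DJ, DL, EF, EG, EL, EM, FG, FJ, FM, GJ, JL, JM, LM
  2-simplices (18): ABG, ABM, AEL, AEM, AGJ, AJL, BDF, BDL, BFG, BLM, DEG, DEL, DFJ, DGJ, EFG, EFM, FJM, JLM

Hence C_0 ≅ Z^9, C_1 ≅ Z^27, C_2 ≅ Z^18.

∂_1: C_1 → C_0 sends each edge [p,q] (with p < q) to q − p. For instance
  ∂BL = L − B.
This gives a 9×27 integer matrix of rank 8; reducing to Smith normal form yields diagonal entries (1,1,1,1,1,1,1,1).

Boundary ∂_2: C_2 → C_1 maps a triangle to the signed sum of its edges. For instance
  ∂DFJ = FJ − DJ + DF,
  ∂BDL = DL − BL + BD.
As a 27×18 matrix over Z this has rank 18, with invariant factors (1,1,1,1,1,1,1,1,1,1,1,1,1,1,1,1,1,2).

Computing H_k = (kernel of ∂_k) / (image of ∂_{k+1}):

  H_0: rank C_0 − rank ∂_1 = 9 − 8 = 1, and the invariant factors of ∂_1 are all 1, so H_0 = Z.
  H_1: rank ker ∂_1 − rank ∂_2 = (27 − 8) − 18 = 1, and ∂_2 has invariant factor 2 > 1, so H_1 = Z ⊕ Z/2.
  H_2: rank ker ∂_2 − rank ∂_3 = (18 − 18) − 0 = 0, and there is no ∂_3, so H_2 = 0.

As a check, the Euler characteristic is 9 − 27 + 18 = 0, which agrees with 1 − 1 + 0 = 0.

H_0 ≅ Z,  H_1 ≅ Z ⊕ Z/2,  H_2 = 0.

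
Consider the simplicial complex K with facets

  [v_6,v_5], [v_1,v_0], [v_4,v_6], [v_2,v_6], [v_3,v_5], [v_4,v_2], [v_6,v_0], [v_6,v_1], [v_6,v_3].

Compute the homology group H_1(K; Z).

Take the total order v_0 < v_1 < v_2 < v_3 < v_4 < v_5 < v_6 on the vertex set. Then K (dimension 1) consists of the simplices:

  0-simplices (7): [v_0], [v_1], [v_2], [v_3], [v_4], [v_5], [v_6]
  1-simplices (9): [v_0,v_1], [v_0,v_6], [v_1,v_6], [v_2,v_4], [v_2,v_6], [v_3,v_5], [v_3,v_6], [v_4,v_6], [v_5,v_6]

giving chain groups C_0 ≅ Z^7, C_1 ≅ Z^9.

The boundary map ∂_1: C_1 → C_0 sends each edge [p,q] (with p < q) to q − p. For instance
  ∂[v_3,v_5] = [v_5] − [v_3].
As a 7×9 matrix over Z this has rank 6, with invariant factors (1,1,1,1,1,1).

Computing H_k = (kernel of ∂_k) / (image of ∂_{k+1}):

  H_1: rank ker ∂_1 − rank ∂_2 = (9 − 6) − 0 = 3, and there is no ∂_2, so H_1 = Z^3.

(K is a triangulation of a wedge of 3 circles.)

H_1 ≅ Z^3.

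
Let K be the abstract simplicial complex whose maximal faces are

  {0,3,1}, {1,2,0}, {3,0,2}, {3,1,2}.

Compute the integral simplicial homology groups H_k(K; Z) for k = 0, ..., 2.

Take the total order 0 < 1 < 2 < 3 on the vertex set. Then K (dimension 2) consists of the simplices:

  0-simplices (4): [0], [1], [2], [3]
  1-simplices (6): [0,1], [0,2], [0,3], [1,2], [1,3], [2,3]
  2-simplices (4): [0,1,2], [0,1,3], [0,2,3], [1,2,3]

Hence C_0 ≅ Z^4, C_1 ≅ Z^6, C_2 ≅ Z^4.

Boundary ∂_1: C_1 → C_0 maps an edge to its endpoints' difference, ∂[p,q] = q − p.
This gives a 4×6 integer matrix of rank 3; reducing to Smith normal form yields diagonal entries (1,1,1).

The boundary map ∂_2: C_2 → C_1 sends each 2-simplex [p,q,r] to [q,r] − [p,r] + [p,q]. For instance
  ∂[0,2,3] = [2,3] − [0,3] + [0,2],
  ∂[1,2,3] = [2,3] − [1,3] + [1,2].
This gives a 6×4 integer matrix of rank 3; reducing to Smith normal form yields diagonal entries (1,1,1).

From H_k ≅ ker(∂_k) / im(∂_{k+1}) we obtain:

  H_0: rank C_0 − rank ∂_1 = 4 − 3 = 1, and the invariant factors of ∂_1 are all 1, so H_0 ≅ Z.
  H_1: rank ker ∂_1 − rank ∂_2 = (6 − 3) − 3 = 0, and the invariant factors of ∂_2 are all 1, so H_1 ≅ 0.
  H_2: rank ker ∂_2 − rank ∂_3 = (4 − 3) − 0 = 1, and there is no ∂_3, so H_2 ≅ Z.

As a check, the Euler characteristic is 4 − 6 + 4 = 2, which agrees with 1 − 0 + 1 = 2.

H_0 = Z,  H_1 = 0,  H_2 = Z.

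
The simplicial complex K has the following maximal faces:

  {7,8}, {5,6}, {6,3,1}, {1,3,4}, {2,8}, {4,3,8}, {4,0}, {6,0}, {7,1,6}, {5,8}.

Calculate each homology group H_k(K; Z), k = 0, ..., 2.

H_0 ≅ Z,  H_1 ≅ Z^3,  H_2 = 0.

K has 9 vertices, 15 edges, 4 triangles.
rank ∂_0 = 0, rank ∂_1 = 8 ⇒ b_0 = 9 − 0 − 8 = 1; all invariant factors of ∂_1 are 1 so no torsion. So H_0 = Z.
rank ∂_1 = 8, rank ∂_2 = 4 ⇒ b_1 = 15 − 8 − 4 = 3; all invariant factors of ∂_2 are 1 so no torsion. So H_1 = Z^3.
rank ∂_2 = 4, rank ∂_3 = 0 ⇒ b_2 = 4 − 4 − 0 = 0. So H_2 = 0.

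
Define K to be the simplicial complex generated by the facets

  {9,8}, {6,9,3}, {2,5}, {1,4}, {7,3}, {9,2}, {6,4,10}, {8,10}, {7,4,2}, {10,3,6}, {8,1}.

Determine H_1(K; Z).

H_1 = Z^4.

Take the total order 1 < 2 < 3 < 4 < 5 < 6 < 7 < 8 < 9 < 10 on the vertex set. Then K (dimension 2) consists of the simplices:

  0-simplices (10): [1], [2], [3], [4], [5], [6], [7], [8], [9], [10]
  1-simplices (17): [1,4], [1,8], [2,4], [2,5], [2,7], [2,9], [3,6], [3,7], [3,9], [3,10], [4,6], [4,7], [4,10], [6,9], [6,10], [8,9], [8,10]
  2-simplices (4): [2,4,7], [3,6,9], [3,6,10], [4,6,10]

so the chain groups are C_0 ≅ Z^10, C_1 ≅ Z^17, C_2 ≅ Z^4.

∂_1: C_1 → C_0 is given by ∂[p,q] = [q] − [p].
The resulting 10×17 matrix has rank 9, and its Smith normal form has invariant factors (1,1,1,1,1,1,1,1,1).

Boundary ∂_2: C_2 → C_1 acts by ∂[p,q,r] = [q,r] − [p,r] + [p,q]. For instance
  ∂[2,4,7] = [4,7] − [2,7] + [2,4],
  ∂[3,6,10] = [6,10] − [3,10] + [3,6].
The resulting 17×4 matrix has rank 4, and its Smith normal form has invariant factors (1,1,1,1).

From H_k ≅ ker(∂_k) / im(∂_{k+1}) we obtain:

  H_1: rank ker ∂_1 − rank ∂_2 = (17 − 9) − 4 = 4, and the invariant factors of ∂_2 are all 1, so H_1 ≅ Z^4.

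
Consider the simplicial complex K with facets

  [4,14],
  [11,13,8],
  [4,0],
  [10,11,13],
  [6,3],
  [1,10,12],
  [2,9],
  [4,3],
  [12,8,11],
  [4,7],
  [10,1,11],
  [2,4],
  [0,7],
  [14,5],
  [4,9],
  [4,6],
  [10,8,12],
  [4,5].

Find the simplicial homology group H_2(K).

Order the vertices as 0 < 1 < 2 < 3 < 4 < 5 < 6 < 7 < 8 < 9 < 10 < 11 < 12 < 13 < 14. Listing each simplex with vertices in this order, K has dimension 2 with simplices:

  0-simplices (15): [0], [1], [2], [3], [4], [5], [6], [7], [8], [9], [10], [11], [12], [13], [14]
  1-simplices (24): (24 of them)
  2-simplices (6): [1,10,11], [1,10,12], [8,10,12], [8,11,12], [8,11,13], [10,11,13]

giving chain groups C_0 ≅ Z^15, C_1 ≅ Z^24, C_2 ≅ Z^6.

Boundary ∂_1: C_1 → C_0 maps an edge to its endpoints' difference, ∂[p,q] = q − p.
This gives a 15×24 integer matrix of rank 13; reducing to Smith normal form yields diagonal entries (1,1,1,1,1,1,1,1,1,1,1,1,1).

Boundary ∂_2: C_2 → C_1 maps a triangle to the signed sum of its edges. For instance
  ∂[8,11,12] = [11,12] − [8,12] + [8,11],
  ∂[8,11,13] = [11,13] − [8,13] + [8,11].
As a 24×6 matrix over Z this has rank 6, with invariant factors (1,1,1,1,1,1).

Computing H_k = (kernel of ∂_k) / (image of ∂_{k+1}):

  H_2: rank ker ∂_2 − rank ∂_3 = (6 − 6) − 0 = 0, and there is no ∂_3, so H_2 = 0.

H_2 ≅ 0.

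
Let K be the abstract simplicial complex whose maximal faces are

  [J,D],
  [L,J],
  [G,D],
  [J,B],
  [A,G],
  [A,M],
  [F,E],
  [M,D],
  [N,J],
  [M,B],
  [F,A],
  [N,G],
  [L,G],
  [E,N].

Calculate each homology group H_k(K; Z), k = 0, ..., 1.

Order the vertices as A < B < D < E < F < G < J < L < M < N. Listing each simplex with vertices in this order, K has dimension 1 with simplices:

  0-simplices (10): A, B, D, E, F, G, J, L, M, N
  1-simplices (14): AF, AG, AM, BJ, BM, DG, DJ, DM, EF, EN, GL, GN, JL, JN

Hence C_0 ≅ Z^10, C_1 ≅ Z^14.

Boundary ∂_1: C_1 → C_0 sends each edge [p,q] (with p < q) to q − p. For instance
  ∂EF = F − E.
The 10×14 boundary matrix has rank 9 and Smith normal form diag(1,1,1,1,1,1,1,1,1).

Reading off H_k = ker ∂_k / im ∂_{k+1}:

  H_0: rank C_0 − rank ∂_1 = 10 − 9 = 1, and the invariant factors of ∂_1 are all 1, so H_0 ≅ Z.
  H_1: rank ker ∂_1 − rank ∂_2 = (14 − 9) − 0 = 5, and there is no ∂_2, so H_1 ≅ Z^5.

As a check, the Euler characteristic is 10 − 14 = -4, which agrees with 1 − 5 = -4.

H_0 = Z,  H_1 = Z^5.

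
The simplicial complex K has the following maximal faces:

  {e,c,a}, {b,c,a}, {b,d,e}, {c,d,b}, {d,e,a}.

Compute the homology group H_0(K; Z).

K has 5 vertices, 10 edges, 5 triangles.
rank ∂_0 = 0, rank ∂_1 = 4 ⇒ b_0 = 5 − 0 − 4 = 1; all invariant factors of ∂_1 are 1 so no torsion. So H_0 = Z.

H_0 ≅ Z.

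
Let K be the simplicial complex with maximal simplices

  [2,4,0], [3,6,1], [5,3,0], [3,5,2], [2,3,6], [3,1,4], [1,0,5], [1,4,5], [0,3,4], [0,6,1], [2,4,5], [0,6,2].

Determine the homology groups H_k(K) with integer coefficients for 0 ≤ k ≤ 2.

H_0 = Z,  H_1 = Z/2,  H_2 = 0.

Fix the vertex order 0 < 1 < 2 < 3 < 4 < 5 < 6 and write every simplex with vertices in increasing order. Then dim K = 2 and the simplices of K are:

  0-simplices (7): [0], [1], [2], [3], [4], [5], [6]
  1-simplices (18): [0,1], [0,2], [0,3], [0,4], [0,5], [0,6], [1,3], [1,4], [1,5], [1,6], [2,3], [2,4], [2,5], [2,6], [3,4], [3,5], [3,6], [4,5]
  2-simplices (12): [0,1,5], [0,1,6], [0,2,4], [0,2,6], [0,3,4], [0,3,5], [1,3,4], [1,3,6], [1,4,5], [2,3,5], [2,3,6], [2,4,5]

giving chain groups C_0 ≅ Z^7, C_1 ≅ Z^18, C_2 ≅ Z^12.

Boundary ∂_1: C_1 → C_0 sends each edge [p,q] (with p < q) to q − p. For instance
  ∂[1,5] = [5] − [1].
As a 7×18 matrix over Z this has rank 6, with invariant factors (1,1,1,1,1,1).

The boundary map ∂_2: C_2 → C_1 sends each 2-simplex [p,q,r] to [q,r] − [p,r] + [p,q]. For instance
  ∂[1,3,4] = [3,4] − [1,4] + [1,3],
  ∂[1,3,6] = [3,6] − [1,6] + [1,3].
The resulting 18×12 matrix has rank 12, and its Smith normal form has invariant factors (1,1,1,1,1,1,1,1,1,1,1,2).

From H_k ≅ ker(∂_k) / im(∂_{k+1}) we obtain:

  H_0: rank C_0 − rank ∂_1 = 7 − 6 = 1, and the invariant factors of ∂_1 are all 1, so H_0 ≅ Z.
  H_1: rank ker ∂_1 − rank ∂_2 = (18 − 6) − 12 = 0, and ∂_2 has invariant factor 2 > 1, so H_1 ≅ Z/2.
  H_2: rank ker ∂_2 − rank ∂_3 = (12 − 12) − 0 = 0, and there is no ∂_3, so H_2 ≅ 0.

As a check, the Euler characteristic is 7 − 18 + 12 = 1, which agrees with 1 − 0 + 0 = 1.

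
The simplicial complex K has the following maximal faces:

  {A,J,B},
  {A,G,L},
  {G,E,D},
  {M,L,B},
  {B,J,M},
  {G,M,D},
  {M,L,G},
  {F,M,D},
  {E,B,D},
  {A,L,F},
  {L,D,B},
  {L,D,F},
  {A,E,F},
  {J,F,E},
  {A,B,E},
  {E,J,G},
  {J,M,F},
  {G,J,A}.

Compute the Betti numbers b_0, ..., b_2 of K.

b_0 = 1, b_1 = 1, b_2 = 0.

Order the vertices as A < B < D < E < F < G < J < L < M. Listing each simplex with vertices in this order, K has dimension 2 with simplices:

  0-simplices (9): A, B, D, E, F, G, J, L, M
  1-simplices (27): AB, AE, AF, AG, AJ, AL, BD, BE, BJ, BL, BM, DE, DF, DG, DL, DM, EF, EG, EJ, FJ, FL, FM, GJ, GL, GM, JM, LM
  2-simplices (18): ABE, ABJ, AEF, AFL, AGJ, AGL, BDE, BDL, BJM, BLM, DEG, DFL, DFM, DGM, EFJ, EGJ, FJM, GLM

Hence C_0 ≅ Z^9, C_1 ≅ Z^27, C_2 ≅ Z^18.

The boundary map ∂_1: C_1 → C_0 sends each edge [p,q] (with p < q) to q − p.
This gives a 9×27 integer matrix of rank 8; reducing to Smith normal form yields diagonal entries (1,1,1,1,1,1,1,1).

∂_2: C_2 → C_1 sends each 2-simplex [p,q,r] to [q,r] − [p,r] + [p,q]. For instance
  ∂FJM = JM − FM + FJ,
  ∂EGJ = GJ − EJ + EG.
As a 27×18 matrix over Z this has rank 18, with invariant factors (1,1,1,1,1,1,1,1,1,1,1,1,1,1,1,1,1,2).

Reading off H_k = ker ∂_k / im ∂_{k+1}:

  H_0: rank C_0 − rank ∂_1 = 9 − 8 = 1, and the invariant factors of ∂_1 are all 1, so H_0 = Z.
  H_1: rank ker ∂_1 − rank ∂_2 = (27 − 8) − 18 = 1, and ∂_2 has invariant factor 2 > 1, so H_1 = Z ⊕ Z/2.
  H_2: rank ker ∂_2 − rank ∂_3 = (18 − 18) − 0 = 0, and there is no ∂_3, so H_2 = 0.

Hence the Betti numbers are b_0 = 1, b_1 = 1, b_2 = 0.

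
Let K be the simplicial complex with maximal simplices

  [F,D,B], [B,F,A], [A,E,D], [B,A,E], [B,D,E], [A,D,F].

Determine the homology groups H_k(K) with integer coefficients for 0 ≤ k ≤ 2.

Fix the vertex order A < B < D < E < F and write every simplex with vertices in increasing order. Then dim K = 2 and the simplices of K are:

  0-simplices (5): A, B, D, E, F
  1-simplices (9): AB, AD, AE, AF, BD, BE, BF, DE, DF
  2-simplices (6): ABE, ABF, ADE, ADF, BDE, BDF

so the chain groups are C_0 ≅ Z^5, C_1 ≅ Z^9, C_2 ≅ Z^6.

The boundary map ∂_1: C_1 → C_0 maps an edge to its endpoints' difference, ∂[p,q] = q − p.
The 5×9 boundary matrix has rank 4 and Smith normal form diag(1,1,1,1).

The boundary map ∂_2: C_2 → C_1 sends each 2-simplex [p,q,r] to [q,r] − [p,r] + [p,q]. For instance
  ∂ADF = DF − AF + AD,
  ∂ADE = DE − AE + AD.
The resulting 9×6 matrix has rank 5, and its Smith normal form has invariant factors (1,1,1,1,1).

Computing H_k = (kernel of ∂_k) / (image of ∂_{k+1}):

  H_0: rank C_0 − rank ∂_1 = 5 − 4 = 1, and the invariant factors of ∂_1 are all 1, so H_0 ≅ Z.
  H_1: rank ker ∂_1 − rank ∂_2 = (9 − 4) − 5 = 0, and the invariant factors of ∂_2 are all 1, so H_1 ≅ 0.
  H_2: rank ker ∂_2 − rank ∂_3 = (6 − 5) − 0 = 1, and there is no ∂_3, so H_2 ≅ Z.

As a check, the Euler characteristic is 5 − 9 + 6 = 2, which agrees with 1 − 0 + 1 = 2.
(K is a triangulation of the 2-sphere S^2.)

H_0 = Z,  H_1 = 0,  H_2 = Z.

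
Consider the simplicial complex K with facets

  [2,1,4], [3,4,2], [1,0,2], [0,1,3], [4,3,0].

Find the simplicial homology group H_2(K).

K has 5 vertices, 10 edges, 5 triangles.
rank ∂_2 = 5, rank ∂_3 = 0 ⇒ b_2 = 5 − 5 − 0 = 0. So H_2 = 0.

H_2 ≅ 0.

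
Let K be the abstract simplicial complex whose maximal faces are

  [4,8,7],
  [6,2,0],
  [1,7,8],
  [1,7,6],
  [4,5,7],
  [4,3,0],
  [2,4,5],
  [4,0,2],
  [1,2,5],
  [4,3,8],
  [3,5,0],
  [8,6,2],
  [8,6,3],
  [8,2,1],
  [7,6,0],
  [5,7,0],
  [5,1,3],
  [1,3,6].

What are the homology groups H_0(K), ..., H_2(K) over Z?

H_0 ≅ Z,  H_1 ≅ Z ⊕ Z/2Z,  H_2 = 0.

Take the total order 0 < 1 < 2 < 3 < 4 < 5 < 6 < 7 < 8 on the vertex set. Then K (dimension 2) consists of the simplices:

  0-simplices (9): [0], [1], [2], [3], [4], [5], [6], [7], [8]
  1-simplices (27): (27 of them)
  2-simplices (18): [0,2,4], [0,2,6], [0,3,4], [0,3,5], [0,5,7], [0,6,7], [1,2,5], [1,2,8], [1,3,5], [1,3,6], [1,6,7], [1,7,8], [2,4,5], [2,6,8], [3,4,8], [3,6,8], [4,5,7], [4,7,8]

so the chain groups are C_0 ≅ Z^9, C_1 ≅ Z^27, C_2 ≅ Z^18.

∂_1: C_1 → C_0 maps an edge to its endpoints' difference, ∂[p,q] = q − p. For instance
  ∂[1,3] = [3] − [1].
The 9×27 boundary matrix has rank 8 and Smith normal form diag(1,1,1,1,1,1,1,1).

Boundary ∂_2: C_2 → C_1 sends each 2-simplex [p,q,r] to [q,r] − [p,r] + [p,q]. For instance
  ∂[0,2,6] = [2,6] − [0,6] + [0,2],
  ∂[1,7,8] = [7,8] − [1,8] + [1,7].
As a 27×18 matrix over Z this has rank 18, with invariant factors (1,1,1,1,1,1,1,1,1,1,1,1,1,1,1,1,1,2).

Computing H_k = (kernel of ∂_k) / (image of ∂_{k+1}):

  H_0: rank C_0 − rank ∂_1 = 9 − 8 = 1, and the invariant factors of ∂_1 are all 1, so H_0 = Z.
  H_1: rank ker ∂_1 − rank ∂_2 = (27 − 8) − 18 = 1, and ∂_2 has invariant factor 2 > 1, so H_1 = Z ⊕ Z/2Z.
  H_2: rank ker ∂_2 − rank ∂_3 = (18 − 18) − 0 = 0, and there is no ∂_3, so H_2 = 0.

As a check, the Euler characteristic is 9 − 27 + 18 = 0, which agrees with 1 − 1 + 0 = 0.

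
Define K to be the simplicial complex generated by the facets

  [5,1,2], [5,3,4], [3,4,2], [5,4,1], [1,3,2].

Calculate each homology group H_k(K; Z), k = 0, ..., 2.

Fix the vertex order 1 < 2 < 3 < 4 < 5 and write every simplex with vertices in increasing order. Then dim K = 2 and the simplices of K are:

  0-simplices (5): [1], [2], [3], [4], [5]
  1-simplices (10): [1,2], [1,3], [1,4], [1,5], [2,3], [2,4], [2,5], [3,4], [3,5], [4,5]
  2-simplices (5): [1,2,3], [1,2,5], [1,4,5], [2,3,4], [3,4,5]

giving chain groups C_0 ≅ Z^5, C_1 ≅ Z^10, C_2 ≅ Z^5.

The boundary map ∂_1: C_1 → C_0 sends each edge [p,q] (with p < q) to q − p. For instance
  ∂[1,5] = [5] − [1].
The 5×10 boundary matrix has rank 4 and Smith normal form diag(1,1,1,1).

∂_2: C_2 → C_1 acts by ∂[p,q,r] = [q,r] − [p,r] + [p,q]. For instance
  ∂[3,4,5] = [4,5] − [3,5] + [3,4],
  ∂[1,2,5] = [2,5] − [1,5] + [1,2].
This gives a 10×5 integer matrix of rank 5; reducing to Smith normal form yields diagonal entries (1,1,1,1,1).

Computing H_k = (kernel of ∂_k) / (image of ∂_{k+1}):

  H_0: rank C_0 − rank ∂_1 = 5 − 4 = 1, and the invariant factors of ∂_1 are all 1, so H_0 = Z.
  H_1: rank ker ∂_1 − rank ∂_2 = (10 − 4) − 5 = 1, and the invariant factors of ∂_2 are all 1, so H_1 = Z.
  H_2: rank ker ∂_2 − rank ∂_3 = (5 − 5) − 0 = 0, and there is no ∂_3, so H_2 = 0.

As a check, the Euler characteristic is 5 − 10 + 5 = 0, which agrees with 1 − 1 + 0 = 0.
(K is a triangulation of the Möbius band.)

H_0 ≅ Z,  H_1 ≅ Z,  H_2 = 0.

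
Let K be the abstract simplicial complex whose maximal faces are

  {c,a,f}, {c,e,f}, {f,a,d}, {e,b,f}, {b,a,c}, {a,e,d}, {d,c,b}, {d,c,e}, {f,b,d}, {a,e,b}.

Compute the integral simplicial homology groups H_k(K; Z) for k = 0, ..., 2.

H_0 = Z,  H_1 = Z_2,  H_2 = 0.

Fix the vertex order a < b < c < d < e < f and write every simplex with vertices in increasing order. Then dim K = 2 and the simplices of K are:

  0-simplices (6): a, b, c, d, e, f
  1-simplices (15): ab, ac, ad, ae, af, bc, bd, be, bf, cd, ce, cf, de, df, ef
  2-simplices (10): abc, abe, acf, ade, adf, bcd, bdf, bef, cde, cef

so the chain groups are C_0 ≅ Z^6, C_1 ≅ Z^15, C_2 ≅ Z^10.

Boundary ∂_1: C_1 → C_0 is given by ∂[p,q] = [q] − [p].
This gives a 6×15 integer matrix of rank 5; reducing to Smith normal form yields diagonal entries (1,1,1,1,1).

Boundary ∂_2: C_2 → C_1 maps a triangle to the signed sum of its edges. For instance
  ∂bdf = df − bf + bd,
  ∂acf = cf − af + ac.
The resulting 15×10 matrix has rank 10, and its Smith normal form has invariant factors (1,1,1,1,1,1,1,1,1,2).

Computing H_k = (kernel of ∂_k) / (image of ∂_{k+1}):

  H_0: rank C_0 − rank ∂_1 = 6 − 5 = 1, and the invariant factors of ∂_1 are all 1, so H_0 ≅ Z.
  H_1: rank ker ∂_1 − rank ∂_2 = (15 − 5) − 10 = 0, and ∂_2 has invariant factor 2 > 1, so H_1 ≅ Z_2.
  H_2: rank ker ∂_2 − rank ∂_3 = (10 − 10) − 0 = 0, and there is no ∂_3, so H_2 ≅ 0.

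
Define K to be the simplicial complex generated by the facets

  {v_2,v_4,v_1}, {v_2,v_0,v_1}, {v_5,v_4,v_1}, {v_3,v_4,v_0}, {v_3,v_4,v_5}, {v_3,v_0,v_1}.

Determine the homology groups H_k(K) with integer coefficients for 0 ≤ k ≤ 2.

H_0 ≅ Z,  H_1 ≅ Z,  H_2 = 0.

Fix the vertex order v_0 < v_1 < v_2 < v_3 < v_4 < v_5 and write every simplex with vertices in increasing order. Then dim K = 2 and the simplices of K are:

  0-simplices (6): [v_0], [v_1], [v_2], [v_3], [v_4], [v_5]
  1-simplices (12): [v_0,v_1], [v_0,v_2], [v_0,v_3], [v_0,v_4], [v_1,v_2], [v_1,v_3], [v_1,v_4], [v_1,v_5], [v_2,v_4], [v_3,v_4], [v_3,v_5], [v_4,v_5]
  2-simplices (6): [v_0,v_1,v_2], [v_0,v_1,v_3], [v_0,v_3,v_4], [v_1,v_2,v_4], [v_1,v_4,v_5], [v_3,v_4,v_5]

so the chain groups are C_0 ≅ Z^6, C_1 ≅ Z^12, C_2 ≅ Z^6.

∂_1: C_1 → C_0 is given by ∂[p,q] = [q] − [p].
As a 6×12 matrix over Z this has rank 5, with invariant factors (1,1,1,1,1).

The boundary map ∂_2: C_2 → C_1 maps a triangle to the signed sum of its edges. For instance
  ∂[v_1,v_2,v_4] = [v_2,v_4] − [v_1,v_4] + [v_1,v_2],
  ∂[v_0,v_1,v_2] = [v_1,v_2] − [v_0,v_2] + [v_0,v_1].
The resulting 12×6 matrix has rank 6, and its Smith normal form has invariant factors (1,1,1,1,1,1).

Computing H_k = (kernel of ∂_k) / (image of ∂_{k+1}):

  H_0: rank C_0 − rank ∂_1 = 6 − 5 = 1, and the invariant factors of ∂_1 are all 1, so H_0 ≅ Z.
  H_1: rank ker ∂_1 − rank ∂_2 = (12 − 5) − 6 = 1, and the invariant factors of ∂_2 are all 1, so H_1 ≅ Z.
  H_2: rank ker ∂_2 − rank ∂_3 = (6 − 6) − 0 = 0, and there is no ∂_3, so H_2 ≅ 0.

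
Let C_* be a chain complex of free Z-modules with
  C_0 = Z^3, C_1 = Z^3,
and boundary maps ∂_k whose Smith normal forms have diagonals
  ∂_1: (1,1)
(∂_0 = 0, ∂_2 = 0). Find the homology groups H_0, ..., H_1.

H_0 = Z,  H_1 = Z.

H_0: b_0 = 3 − 0 − 2 = 1; torsion from ∂_1 factors > 1: none. So H_0 = Z.
H_1: b_1 = 3 − 2 − 0 = 1; torsion from ∂_2 factors > 1: none. So H_1 = Z.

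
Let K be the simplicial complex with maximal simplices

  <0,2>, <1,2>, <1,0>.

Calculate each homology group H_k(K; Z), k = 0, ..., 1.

We work with the vertex ordering 0 < 1 < 2. The simplices of K, each written with vertices in increasing order, are:

  0-simplices (3): [0], [1], [2]
  1-simplices (3): [0,1], [0,2], [1,2]

giving chain groups C_0 ≅ Z^3, C_1 ≅ Z^3.

∂_1: C_1 → C_0 sends each edge [p,q] (with p < q) to q − p. For instance
  ∂[0,1] = [1] − [0].
The resulting 3×3 matrix has rank 2, and its Smith normal form has invariant factors (1,1).

Computing H_k = (kernel of ∂_k) / (image of ∂_{k+1}):

  H_0: rank C_0 − rank ∂_1 = 3 − 2 = 1, and the invariant factors of ∂_1 are all 1, so H_0 ≅ Z.
  H_1: rank ker ∂_1 − rank ∂_2 = (3 − 2) − 0 = 1, and there is no ∂_2, so H_1 ≅ Z.

As a check, the Euler characteristic is 3 − 3 = 0, which agrees with 1 − 1 = 0.

H_0 = Z,  H_1 = Z.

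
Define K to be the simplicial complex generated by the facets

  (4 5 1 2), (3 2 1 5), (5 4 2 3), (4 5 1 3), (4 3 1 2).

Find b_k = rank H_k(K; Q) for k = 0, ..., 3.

b_0 = 1, b_1 = 0, b_2 = 0, b_3 = 1.

We work with the vertex ordering 1 < 2 < 3 < 4 < 5. The simplices of K, each written with vertices in increasing order, are:

  0-simplices (5): [1], [2], [3], [4], [5]
  1-simplices (10): [1,2], [1,3], [1,4], [1,5], [2,3], [2,4], [2,5], [3,4], [3,5], [4,5]
  2-simplices (10): [1,2,3], [1,2,4], [1,2,5], [1,3,4], [1,3,5], [1,4,5], [2,3,4], [2,3,5], [2,4,5], [3,4,5]
  3-simplices (5): [1,2,3,4], [1,2,3,5], [1,2,4,5], [1,3,4,5], [2,3,4,5]

Hence C_0 ≅ Z^5, C_1 ≅ Z^10, C_2 ≅ Z^10, C_3 ≅ Z^5.

∂_1: C_1 → C_0 sends each edge [p,q] (with p < q) to q − p. For instance
  ∂[3,5] = [5] − [3].
As a 5×10 matrix over Z this has rank 4, with invariant factors (1,1,1,1).

The boundary map ∂_2: C_2 → C_1 acts by ∂[p,q,r] = [q,r] − [p,r] + [p,q]. For instance
  ∂[1,2,4] = [2,4] − [1,4] + [1,2],
  ∂[3,4,5] = [4,5] − [3,5] + [3,4].
As a 10×10 matrix over Z this has rank 6, with invariant factors (1,1,1,1,1,1).

The boundary map ∂_3: C_3 → C_2 sends each 3-simplex σ to the alternating sum Σ_i (−1)^i (σ with its i-th vertex removed). For instance
  ∂[1,2,4,5] = [2,4,5] − [1,4,5] + [1,2,5] − [1,2,4],
  ∂[1,2,3,4] = [2,3,4] − [1,3,4] + [1,2,4] − [1,2,3].
The resulting 10×5 matrix has rank 4, and its Smith normal form has invariant factors (1,1,1,1).

Now H_k = ker ∂_k / im ∂_{k+1}, so:

  H_0: rank C_0 − rank ∂_1 = 5 − 4 = 1, and the invariant factors of ∂_1 are all 1, so H_0 = Z.
  H_1: rank ker ∂_1 − rank ∂_2 = (10 − 4) − 6 = 0, and the invariant factors of ∂_2 are all 1, so H_1 = 0.
  H_2: rank ker ∂_2 − rank ∂_3 = (10 − 6) − 4 = 0, and the invariant factors of ∂_3 are all 1, so H_2 = 0.
  H_3: rank ker ∂_3 − rank ∂_4 = (5 − 4) − 0 = 1, and there is no ∂_4, so H_3 = Z.

Hence the Betti numbers are b_0 = 1, b_1 = 0, b_2 = 0, b_3 = 1.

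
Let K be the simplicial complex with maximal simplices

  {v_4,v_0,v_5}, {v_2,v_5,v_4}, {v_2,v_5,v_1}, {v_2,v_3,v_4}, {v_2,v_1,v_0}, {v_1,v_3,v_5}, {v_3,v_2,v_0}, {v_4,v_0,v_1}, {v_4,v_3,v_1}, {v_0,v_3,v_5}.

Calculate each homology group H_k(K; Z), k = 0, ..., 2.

H_0 ≅ Z,  H_1 ≅ Z/2,  H_2 = 0.

Fix the vertex order v_0 < v_1 < v_2 < v_3 < v_4 < v_5 and write every simplex with vertices in increasing order. Then dim K = 2 and the simplices of K are:

  0-simplices (6): [v_0], [v_1], [v_2], [v_3], [v_4], [v_5]
  1-simplices (15): (15 of them)
  2-simplices (10): [v_0,v_1,v_2], [v_0,v_1,v_4], [v_0,v_2,v_3], [v_0,v_3,v_5], [v_0,v_4,v_5], [v_1,v_2,v_5], [v_1,v_3,v_4], [v_1,v_3,v_5], [v_2,v_3,v_4], [v_2,v_4,v_5]

Hence C_0 ≅ Z^6, C_1 ≅ Z^15, C_2 ≅ Z^10.

Boundary ∂_1: C_1 → C_0 maps an edge to its endpoints' difference, ∂[p,q] = q − p.
This gives a 6×15 integer matrix of rank 5; reducing to Smith normal form yields diagonal entries (1,1,1,1,1).

Boundary ∂_2: C_2 → C_1 sends each 2-simplex [p,q,r] to [q,r] − [p,r] + [p,q]. For instance
  ∂[v_2,v_3,v_4] = [v_3,v_4] − [v_2,v_4] + [v_2,v_3],
  ∂[v_0,v_1,v_4] = [v_1,v_4] − [v_0,v_4] + [v_0,v_1].
The 15×10 boundary matrix has rank 10 and Smith normal form diag(1,1,1,1,1,1,1,1,1,2).

Now H_k = ker ∂_k / im ∂_{k+1}, so:

  H_0: rank C_0 − rank ∂_1 = 6 − 5 = 1, and the invariant factors of ∂_1 are all 1, so H_0 ≅ Z.
  H_1: rank ker ∂_1 − rank ∂_2 = (15 − 5) − 10 = 0, and ∂_2 has invariant factor 2 > 1, so H_1 ≅ Z/2.
  H_2: rank ker ∂_2 − rank ∂_3 = (10 − 10) − 0 = 0, and there is no ∂_3, so H_2 ≅ 0.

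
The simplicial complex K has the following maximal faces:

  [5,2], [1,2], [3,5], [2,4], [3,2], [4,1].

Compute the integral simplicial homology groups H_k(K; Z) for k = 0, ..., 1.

H_0 = Z,  H_1 = Z^2.

We work with the vertex ordering 1 < 2 < 3 < 4 < 5. The simplices of K, each written with vertices in increasing order, are:

  0-simplices (5): [1], [2], [3], [4], [5]
  1-simplices (6): [1,2], [1,4], [2,3], [2,4], [2,5], [3,5]

giving chain groups C_0 ≅ Z^5, C_1 ≅ Z^6.

∂_1: C_1 → C_0 is given by ∂[p,q] = [q] − [p]. For instance
  ∂[2,4] = [4] − [2].
As a 5×6 matrix over Z this has rank 4, with invariant factors (1,1,1,1).

Now H_k = ker ∂_k / im ∂_{k+1}, so:

  H_0: rank C_0 − rank ∂_1 = 5 − 4 = 1, and the invariant factors of ∂_1 are all 1, so H_0 = Z.
  H_1: rank ker ∂_1 − rank ∂_2 = (6 − 4) − 0 = 2, and there is no ∂_2, so H_1 = Z^2.

(K is a triangulation of a wedge of 2 circles.)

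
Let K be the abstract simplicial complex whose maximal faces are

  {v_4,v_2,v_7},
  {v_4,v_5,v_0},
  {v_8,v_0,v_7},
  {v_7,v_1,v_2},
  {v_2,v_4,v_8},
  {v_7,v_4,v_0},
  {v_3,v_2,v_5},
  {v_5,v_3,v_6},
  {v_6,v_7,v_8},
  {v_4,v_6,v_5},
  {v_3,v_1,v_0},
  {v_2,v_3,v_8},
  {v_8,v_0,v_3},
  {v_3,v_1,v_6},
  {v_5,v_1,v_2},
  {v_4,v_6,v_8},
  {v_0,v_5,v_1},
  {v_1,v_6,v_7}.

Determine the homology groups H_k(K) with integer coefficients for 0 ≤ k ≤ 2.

Fix the vertex order v_0 < v_1 < v_2 < v_3 < v_4 < v_5 < v_6 < v_7 < v_8 and write every simplex with vertices in increasing order. Then dim K = 2 and the simplices of K are:

  0-simplices (9): [v_0], [v_1], [v_2], [v_3], [v_4], [v_5], [v_6], [v_7], [v_8]
  1-simplices (27): (27 of them)
  2-simplices (18): (18 of them)

giving chain groups C_0 ≅ Z^9, C_1 ≅ Z^27, C_2 ≅ Z^18.

Boundary ∂_1: C_1 → C_0 is given by ∂[p,q] = [q] − [p]. For instance
  ∂[v_1,v_2] = [v_2] − [v_1].
As a 9×27 matrix over Z this has rank 8, with invariant factors (1,1,1,1,1,1,1,1).

∂_2: C_2 → C_1 sends each 2-simplex [p,q,r] to [q,r] − [p,r] + [p,q]. For instance
  ∂[v_0,v_1,v_5] = [v_1,v_5] − [v_0,v_5] + [v_0,v_1],
  ∂[v_3,v_5,v_6] = [v_5,v_6] − [v_3,v_6] + [v_3,v_5].
As a 27×18 matrix over Z this has rank 18, with invariant factors (1,1,1,1,1,1,1,1,1,1,1,1,1,1,1,1,1,2).

From H_k ≅ ker(∂_k) / im(∂_{k+1}) we obtain:

  H_0: rank C_0 − rank ∂_1 = 9 − 8 = 1, and the invariant factors of ∂_1 are all 1, so H_0 = Z.
  H_1: rank ker ∂_1 − rank ∂_2 = (27 − 8) − 18 = 1, and ∂_2 has invariant factor 2 > 1, so H_1 = Z ⊕ Z/2Z.
  H_2: rank ker ∂_2 − rank ∂_3 = (18 − 18) − 0 = 0, and there is no ∂_3, so H_2 = 0.

H_0 ≅ Z,  H_1 ≅ Z ⊕ Z/2Z,  H_2 = 0.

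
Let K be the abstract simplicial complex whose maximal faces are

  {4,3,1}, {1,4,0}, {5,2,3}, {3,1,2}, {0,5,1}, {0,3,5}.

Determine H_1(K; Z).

H_1 ≅ Z.

Fix the vertex order 0 < 1 < 2 < 3 < 4 < 5 and write every simplex with vertices in increasing order. Then dim K = 2 and the simplices of K are:

  0-simplices (6): [0], [1], [2], [3], [4], [5]
  1-simplices (12): [0,1], [0,3], [0,4], [0,5], [1,2], [1,3], [1,4], [1,5], [2,3], [2,5], [3,4], [3,5]
  2-simplices (6): [0,1,4], [0,1,5], [0,3,5], [1,2,3], [1,3,4], [2,3,5]

so the chain groups are C_0 ≅ Z^6, C_1 ≅ Z^12, C_2 ≅ Z^6.

The boundary map ∂_1: C_1 → C_0 is given by ∂[p,q] = [q] − [p]. For instance
  ∂[0,1] = [1] − [0].
As a 6×12 matrix over Z this has rank 5, with invariant factors (1,1,1,1,1).

Boundary ∂_2: C_2 → C_1 maps a triangle to the signed sum of its edges. For instance
  ∂[0,1,5] = [1,5] − [0,5] + [0,1],
  ∂[1,2,3] = [2,3] − [1,3] + [1,2].
The 12×6 boundary matrix has rank 6 and Smith normal form diag(1,1,1,1,1,1).

Reading off H_k = ker ∂_k / im ∂_{k+1}:

  H_1: rank ker ∂_1 − rank ∂_2 = (12 − 5) − 6 = 1, and the invariant factors of ∂_2 are all 1, so H_1 = Z.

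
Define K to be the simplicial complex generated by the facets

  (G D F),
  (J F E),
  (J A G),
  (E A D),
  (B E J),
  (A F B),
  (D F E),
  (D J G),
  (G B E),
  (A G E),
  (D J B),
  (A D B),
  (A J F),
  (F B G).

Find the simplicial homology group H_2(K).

Take the total order A < B < D < E < F < G < J on the vertex set. Then K (dimension 2) consists of the simplices:

  0-simplices (7): A, B, D, E, F, G, J
  1-simplices (21): AB, AD, AE, AF, AG, AJ, BD, BE, BF, BG, BJ, DE, DF, DG, DJ, EF, EG, EJ, FG, FJ, GJ
  2-simplices (14): ABD, ABF, ADE, AEG, AFJ, AGJ, BDJ, BEG, BEJ, BFG, DEF, DFG, DGJ, EFJ

Hence C_0 ≅ Z^7, C_1 ≅ Z^21, C_2 ≅ Z^14.

The boundary map ∂_1: C_1 → C_0 maps an edge to its endpoints' difference, ∂[p,q] = q − p.
This gives a 7×21 integer matrix of rank 6; reducing to Smith normal form yields diagonal entries (1,1,1,1,1,1).

Boundary ∂_2: C_2 → C_1 acts by ∂[p,q,r] = [q,r] − [p,r] + [p,q]. For instance
  ∂DGJ = GJ − DJ + DG,
  ∂AEG = EG − AG + AE.
As a 21×14 matrix over Z this has rank 13, with invariant factors (1,1,1,1,1,1,1,1,1,1,1,1,1).

Now H_k = ker ∂_k / im ∂_{k+1}, so:

  H_2: rank ker ∂_2 − rank ∂_3 = (14 − 13) − 0 = 1, and there is no ∂_3, so H_2 = Z.

H_2 = Z.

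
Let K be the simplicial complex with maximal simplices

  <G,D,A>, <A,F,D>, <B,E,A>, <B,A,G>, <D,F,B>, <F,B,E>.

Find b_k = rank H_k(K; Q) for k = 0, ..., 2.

b_0 = 1, b_1 = 1, b_2 = 0.

Order the vertices as A < B < D < E < F < G. Listing each simplex with vertices in this order, K has dimension 2 with simplices:

  0-simplices (6): A, B, D, E, F, G
  1-simplices (12): AB, AD, AE, AF, AG, BD, BE, BF, BG, DF, DG, EF
  2-simplices (6): ABE, ABG, ADF, ADG, BDF, BEF

giving chain groups C_0 ≅ Z^6, C_1 ≅ Z^12, C_2 ≅ Z^6.

∂_1: C_1 → C_0 is given by ∂[p,q] = [q] − [p]. For instance
  ∂BG = G − B.
The resulting 6×12 matrix has rank 5, and its Smith normal form has invariant factors (1,1,1,1,1).

The boundary map ∂_2: C_2 → C_1 acts by ∂[p,q,r] = [q,r] − [p,r] + [p,q]. For instance
  ∂BDF = DF − BF + BD,
  ∂ABG = BG − AG + AB.
This gives a 12×6 integer matrix of rank 6; reducing to Smith normal form yields diagonal entries (1,1,1,1,1,1).

Computing H_k = (kernel of ∂_k) / (image of ∂_{k+1}):

  H_0: rank C_0 − rank ∂_1 = 6 − 5 = 1, and the invariant factors of ∂_1 are all 1, so H_0 = Z.
  H_1: rank ker ∂_1 − rank ∂_2 = (12 − 5) − 6 = 1, and the invariant factors of ∂_2 are all 1, so H_1 = Z.
  H_2: rank ker ∂_2 − rank ∂_3 = (6 − 6) − 0 = 0, and there is no ∂_3, so H_2 = 0.

(K is a triangulation of the cylinder S^1 x I.)

Hence the Betti numbers are b_0 = 1, b_1 = 1, b_2 = 0.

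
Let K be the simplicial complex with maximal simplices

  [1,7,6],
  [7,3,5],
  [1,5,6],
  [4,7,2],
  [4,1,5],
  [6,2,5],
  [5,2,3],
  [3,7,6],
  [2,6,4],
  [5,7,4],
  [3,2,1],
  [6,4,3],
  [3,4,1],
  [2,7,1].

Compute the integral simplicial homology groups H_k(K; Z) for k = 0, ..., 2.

H_0 = Z,  H_1 = Z^2,  H_2 = Z.

Order the vertices as 1 < 2 < 3 < 4 < 5 < 6 < 7. Listing each simplex with vertices in this order, K has dimension 2 with simplices:

  0-simplices (7): [1], [2], [3], [4], [5], [6], [7]
  1-simplices (21): [1,2], [1,3], [1,4], [1,5], [1,6], [1,7], [2,3], [2,4], [2,5], [2,6], [2,7], [3,4], [3,5], [3,6], [3,7], [4,5], [4,6], [4,7], [5,6], [5,7], [6,7]
  2-simplices (14): [1,2,3], [1,2,7], [1,3,4], [1,4,5], [1,5,6], [1,6,7], [2,3,5], [2,4,6], [2,4,7], [2,5,6], [3,4,6], [3,5,7], [3,6,7], [4,5,7]

so the chain groups are C_0 ≅ Z^7, C_1 ≅ Z^21, C_2 ≅ Z^14.

The boundary map ∂_1: C_1 → C_0 maps an edge to its endpoints' difference, ∂[p,q] = q − p.
The resulting 7×21 matrix has rank 6, and its Smith normal form has invariant factors (1,1,1,1,1,1).

The boundary map ∂_2: C_2 → C_1 acts by ∂[p,q,r] = [q,r] − [p,r] + [p,q]. For instance
  ∂[3,6,7] = [6,7] − [3,7] + [3,6],
  ∂[4,5,7] = [5,7] − [4,7] + [4,5].
As a 21×14 matrix over Z this has rank 13, with invariant factors (1,1,1,1,1,1,1,1,1,1,1,1,1).

Computing H_k = (kernel of ∂_k) / (image of ∂_{k+1}):

  H_0: rank C_0 − rank ∂_1 = 7 − 6 = 1, and the invariant factors of ∂_1 are all 1, so H_0 = Z.
  H_1: rank ker ∂_1 − rank ∂_2 = (21 − 6) − 13 = 2, and the invariant factors of ∂_2 are all 1, so H_1 = Z^2.
  H_2: rank ker ∂_2 − rank ∂_3 = (14 − 13) − 0 = 1, and there is no ∂_3, so H_2 = Z.

(K is a triangulation of the torus T^2.)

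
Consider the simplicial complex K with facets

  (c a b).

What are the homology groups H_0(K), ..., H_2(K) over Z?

Take the total order a < b < c on the vertex set. Then K (dimension 2) consists of the simplices:

  0-simplices (3): a, b, c
  1-simplices (3): ab, ac, bc
  2-simplices (1): abc

giving chain groups C_0 ≅ Z^3, C_1 ≅ Z^3, C_2 ≅ Z^1.

Boundary ∂_1: C_1 → C_0 sends each edge [p,q] (with p < q) to q − p. For instance
  ∂bc = c − b.
As a 3×3 matrix over Z this has rank 2, with invariant factors (1,1).

∂_2: C_2 → C_1 sends each 2-simplex [p,q,r] to [q,r] − [p,r] + [p,q]. For instance
  ∂abc = bc − ac + ab.
The resulting 3×1 matrix has rank 1, and its Smith normal form has invariant factors (1).

Now H_k = ker ∂_k / im ∂_{k+1}, so:

  H_0: rank C_0 − rank ∂_1 = 3 − 2 = 1, and the invariant factors of ∂_1 are all 1, so H_0 = Z.
  H_1: rank ker ∂_1 − rank ∂_2 = (3 − 2) − 1 = 0, and the invariant factors of ∂_2 are all 1, so H_1 = 0.
  H_2: rank ker ∂_2 − rank ∂_3 = (1 − 1) − 0 = 0, and there is no ∂_3, so H_2 = 0.

(K is a triangulation of the 2-simplex.)

H_0 ≅ Z,  H_1 = 0,  H_2 = 0.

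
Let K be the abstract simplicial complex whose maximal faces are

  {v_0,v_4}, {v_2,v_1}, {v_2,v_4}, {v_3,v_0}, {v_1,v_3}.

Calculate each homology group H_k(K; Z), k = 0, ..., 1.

We work with the vertex ordering v_0 < v_1 < v_2 < v_3 < v_4. The simplices of K, each written with vertices in increasing order, are:

  0-simplices (5): [v_0], [v_1], [v_2], [v_3], [v_4]
  1-simplices (5): [v_0,v_3], [v_0,v_4], [v_1,v_2], [v_1,v_3], [v_2,v_4]

giving chain groups C_0 ≅ Z^5, C_1 ≅ Z^5.

The boundary map ∂_1: C_1 → C_0 maps an edge to its endpoints' difference, ∂[p,q] = q − p.
The 5×5 boundary matrix has rank 4 and Smith normal form diag(1,1,1,1).

From H_k ≅ ker(∂_k) / im(∂_{k+1}) we obtain:

  H_0: rank C_0 − rank ∂_1 = 5 − 4 = 1, and the invariant factors of ∂_1 are all 1, so H_0 = Z.
  H_1: rank ker ∂_1 − rank ∂_2 = (5 − 4) − 0 = 1, and there is no ∂_2, so H_1 = Z.

As a check, the Euler characteristic is 5 − 5 = 0, which agrees with 1 − 1 = 0.

H_0 = Z,  H_1 = Z.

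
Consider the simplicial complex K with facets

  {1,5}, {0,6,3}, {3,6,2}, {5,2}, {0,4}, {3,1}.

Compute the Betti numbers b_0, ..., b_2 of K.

We work with the vertex ordering 0 < 1 < 2 < 3 < 4 < 5 < 6. The simplices of K, each written with vertices in increasing order, are:

  0-simplices (7): [0], [1], [2], [3], [4], [5], [6]
  1-simplices (9): [0,3], [0,4], [0,6], [1,3], [1,5], [2,3], [2,5], [2,6], [3,6]
  2-simplices (2): [0,3,6], [2,3,6]

so the chain groups are C_0 ≅ Z^7, C_1 ≅ Z^9, C_2 ≅ Z^2.

Boundary ∂_1: C_1 → C_0 is given by ∂[p,q] = [q] − [p].
The resulting 7×9 matrix has rank 6, and its Smith normal form has invariant factors (1,1,1,1,1,1).

∂_2: C_2 → C_1 acts by ∂[p,q,r] = [q,r] − [p,r] + [p,q]. For instance
  ∂[2,3,6] = [3,6] − [2,6] + [2,3],
  ∂[0,3,6] = [3,6] − [0,6] + [0,3].
The 9×2 boundary matrix has rank 2 and Smith normal form diag(1,1).

From H_k ≅ ker(∂_k) / im(∂_{k+1}) we obtain:

  H_0: rank C_0 − rank ∂_1 = 7 − 6 = 1, and the invariant factors of ∂_1 are all 1, so H_0 = Z.
  H_1: rank ker ∂_1 − rank ∂_2 = (9 − 6) − 2 = 1, and the invariant factors of ∂_2 are all 1, so H_1 = Z.
  H_2: rank ker ∂_2 − rank ∂_3 = (2 − 2) − 0 = 0, and there is no ∂_3, so H_2 = 0.

As a check, the Euler characteristic is 7 − 9 + 2 = 0, which agrees with 1 − 1 + 0 = 0.

Hence the Betti numbers are b_0 = 1, b_1 = 1, b_2 = 0.

b_0 = 1, b_1 = 1, b_2 = 0.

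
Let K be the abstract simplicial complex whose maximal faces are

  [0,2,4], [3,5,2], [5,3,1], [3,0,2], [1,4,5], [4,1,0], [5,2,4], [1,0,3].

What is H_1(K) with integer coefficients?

H_1 = 0.

K has 6 vertices, 12 edges, 8 triangles.
rank ∂_1 = 5, rank ∂_2 = 7 ⇒ b_1 = 12 − 5 − 7 = 0; all invariant factors of ∂_2 are 1 so no torsion. So H_1 = 0.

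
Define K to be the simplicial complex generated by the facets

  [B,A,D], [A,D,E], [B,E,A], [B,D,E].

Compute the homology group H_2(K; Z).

Order the vertices as A < B < D < E. Listing each simplex with vertices in this order, K has dimension 2 with simplices:

  0-simplices (4): A, B, D, E
  1-simplices (6): AB, AD, AE, BD, BE, DE
  2-simplices (4): ABD, ABE, ADE, BDE

giving chain groups C_0 ≅ Z^4, C_1 ≅ Z^6, C_2 ≅ Z^4.

Boundary ∂_1: C_1 → C_0 is given by ∂[p,q] = [q] − [p].
The resulting 4×6 matrix has rank 3, and its Smith normal form has invariant factors (1,1,1).

∂_2: C_2 → C_1 maps a triangle to the signed sum of its edges. For instance
  ∂ADE = DE − AE + AD,
  ∂BDE = DE − BE + BD.
The 6×4 boundary matrix has rank 3 and Smith normal form diag(1,1,1).

Now H_k = ker ∂_k / im ∂_{k+1}, so:

  H_2: rank ker ∂_2 − rank ∂_3 = (4 − 3) − 0 = 1, and there is no ∂_3, so H_2 = Z.

H_2 = Z.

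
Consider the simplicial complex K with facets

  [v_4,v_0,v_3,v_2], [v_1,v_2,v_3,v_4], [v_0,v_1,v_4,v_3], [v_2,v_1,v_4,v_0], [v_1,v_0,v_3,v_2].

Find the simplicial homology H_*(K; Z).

Fix the vertex order v_0 < v_1 < v_2 < v_3 < v_4 and write every simplex with vertices in increasing order. Then dim K = 3 and the simplices of K are:

  0-simplices (5): [v_0], [v_1], [v_2], [v_3], [v_4]
  1-simplices (10): [v_0,v_1], [v_0,v_2], [v_0,v_3], [v_0,v_4], [v_1,v_2], [v_1,v_3], [v_1,v_4], [v_2,v_3], [v_2,v_4], [v_3,v_4]
  2-simplices (10): [v_0,v_1,v_2], [v_0,v_1,v_3], [v_0,v_1,v_4], [v_0,v_2,v_3], [v_0,v_2,v_4], [v_0,v_3,v_4], [v_1,v_2,v_3], [v_1,v_2,v_4], [v_1,v_3,v_4], [v_2,v_3,v_4]
  3-simplices (5): [v_0,v_1,v_2,v_3], [v_0,v_1,v_2,v_4], [v_0,v_1,v_3,v_4], [v_0,v_2,v_3,v_4], [v_1,v_2,v_3,v_4]

Hence C_0 ≅ Z^5, C_1 ≅ Z^10, C_2 ≅ Z^10, C_3 ≅ Z^5.

∂_1: C_1 → C_0 is given by ∂[p,q] = [q] − [p].
This gives a 5×10 integer matrix of rank 4; reducing to Smith normal form yields diagonal entries (1,1,1,1).

The boundary map ∂_2: C_2 → C_1 maps a triangle to the signed sum of its edges. For instance
  ∂[v_1,v_2,v_4] = [v_2,v_4] − [v_1,v_4] + [v_1,v_2],
  ∂[v_0,v_1,v_2] = [v_1,v_2] − [v_0,v_2] + [v_0,v_1].
As a 10×10 matrix over Z this has rank 6, with invariant factors (1,1,1,1,1,1).

The boundary map ∂_3: C_3 → C_2 sends each 3-simplex σ to the alternating sum Σ_i (−1)^i (σ with its i-th vertex removed). For instance
  ∂[v_1,v_2,v_3,v_4] = [v_2,v_3,v_4] − [v_1,v_3,v_4] + [v_1,v_2,v_4] − [v_1,v_2,v_3],
  ∂[v_0,v_1,v_2,v_3] = [v_1,v_2,v_3] − [v_0,v_2,v_3] + [v_0,v_1,v_3] − [v_0,v_1,v_2].
As a 10×5 matrix over Z this has rank 4, with invariant factors (1,1,1,1).

Reading off H_k = ker ∂_k / im ∂_{k+1}:

  H_0: rank C_0 − rank ∂_1 = 5 − 4 = 1, and the invariant factors of ∂_1 are all 1, so H_0 ≅ Z.
  H_1: rank ker ∂_1 − rank ∂_2 = (10 − 4) − 6 = 0, and the invariant factors of ∂_2 are all 1, so H_1 ≅ 0.
  H_2: rank ker ∂_2 − rank ∂_3 = (10 − 6) − 4 = 0, and the invariant factors of ∂_3 are all 1, so H_2 ≅ 0.
  H_3: rank ker ∂_3 − rank ∂_4 = (5 − 4) − 0 = 1, and there is no ∂_4, so H_3 ≅ Z.

(K is a triangulation of the 3-sphere S^3.)

H_0 = Z,  H_1 = 0,  H_2 = 0,  H_3 = Z.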